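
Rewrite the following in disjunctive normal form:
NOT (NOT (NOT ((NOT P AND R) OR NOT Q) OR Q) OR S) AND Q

NOT (NOT (NOT ((NOT P AND R) OR NOT Q) OR Q) OR S) AND Q
⇔ NOT NOT (NOT ((NOT P AND R) OR NOT Q) OR Q) AND NOT S AND Q
⇔ (NOT ((NOT P AND R) OR NOT Q) OR Q) AND NOT S AND Q
⇔ ((NOT (NOT P AND R) AND NOT NOT Q) OR Q) AND NOT S AND Q
⇔ (((NOT NOT P OR NOT R) AND NOT NOT Q) OR Q) AND NOT S AND Q
⇔ (((P OR NOT R) AND NOT NOT Q) OR Q) AND NOT S AND Q
⇔ (((P OR NOT R) AND Q) OR Q) AND NOT S AND Q
⇔ (P AND Q AND NOT S AND Q) OR (NOT R AND Q AND NOT S AND Q) OR (Q AND NOT S AND Q)
⇔ Q AND NOT S

Q AND NOT S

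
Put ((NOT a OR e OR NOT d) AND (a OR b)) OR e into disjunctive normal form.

((NOT a OR e OR NOT d) AND (a OR b)) OR e
= (NOT a AND a) OR (NOT a AND b) OR (e AND a) OR (e AND b) OR (NOT d AND a) OR (NOT d AND b) OR e
= (NOT a AND b) OR (NOT d AND a) OR (NOT d AND b) OR e

(NOT a AND b) OR (NOT d AND a) OR (NOT d AND b) OR e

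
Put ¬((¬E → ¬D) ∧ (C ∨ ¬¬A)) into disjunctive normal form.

(¬E ∧ D) ∨ (¬C ∧ ¬A)

¬((¬E → ¬D) ∧ (C ∨ ¬¬A))
= ¬((¬¬E ∨ ¬D) ∧ (C ∨ ¬¬A))   — eliminate →
= ¬(¬¬E ∨ ¬D) ∨ ¬(C ∨ ¬¬A)   — De Morgan
= (¬¬¬E ∧ ¬¬D) ∨ ¬(C ∨ ¬¬A)   — De Morgan
= (¬E ∧ ¬¬D) ∨ ¬(C ∨ ¬¬A)   — double negation
= (¬E ∧ D) ∨ ¬(C ∨ ¬¬A)   — double negation
= (¬E ∧ D) ∨ (¬C ∧ ¬¬¬A)   — De Morgan
= (¬E ∧ D) ∨ (¬C ∧ ¬A)   — double negation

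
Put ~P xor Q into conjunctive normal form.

~P xor Q
≡ (~P | Q) & ~(~P & Q)   — expand xor
≡ (~P | Q) & (~~P | ~Q)   — De Morgan
≡ (~P | Q) & (P | ~Q)   — double negation

(~P | Q) & (P | ~Q)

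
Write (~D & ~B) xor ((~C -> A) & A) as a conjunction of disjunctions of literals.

(~D & ~B) xor ((~C -> A) & A)
⇔ ((~D & ~B) | ((~C -> A) & A)) & ~(~D & ~B & (~C -> A) & A)   — expand xor
⇔ ((~D & ~B) | ((~~C | A) & A)) & ~(~D & ~B & (~C -> A) & A)   — eliminate ->
⇔ ((~D & ~B) | ((~~C | A) & A)) & ~(~D & ~B & (~~C | A) & A)   — eliminate ->
⇔ ((~D & ~B) | ((C | A) & A)) & ~(~D & ~B & (~~C | A) & A)   — double negation
⇔ ((~D & ~B) | ((C | A) & A)) & (~~D | ~~B | ~(~~C | A) | ~A)   — De Morgan
⇔ ((~D & ~B) | ((C | A) & A)) & (D | ~~B | ~(~~C | A) | ~A)   — double negation
⇔ ((~D & ~B) | ((C | A) & A)) & (D | B | ~(~~C | A) | ~A)   — double negation
⇔ ((~D & ~B) | ((C | A) & A)) & (D | B | (~~~C & ~A) | ~A)   — De Morgan
⇔ ((~D & ~B) | ((C | A) & A)) & (D | B | (~C & ~A) | ~A)   — double negation
⇔ (~D | C | A) & (~D | A) & (~B | C | A) & (~B | A) & (D | B | ~C | ~A) & (D | B | ~A | ~A)   — distribute | over &
⇔ (~D | A) & (~B | A) & (D | B | ~A)   — simplify

(~D | A) & (~B | A) & (D | B | ~A)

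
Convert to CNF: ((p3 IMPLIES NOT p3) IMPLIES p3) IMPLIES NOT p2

((p3 IMPLIES NOT p3) IMPLIES p3) IMPLIES NOT p2
≡ NOT ((p3 IMPLIES NOT p3) IMPLIES p3) OR NOT p2   (eliminate IMPLIES)
≡ NOT (NOT (p3 IMPLIES NOT p3) OR p3) OR NOT p2   (eliminate IMPLIES)
≡ NOT (NOT (NOT p3 OR NOT p3) OR p3) OR NOT p2   (eliminate IMPLIES)
≡ (NOT NOT (NOT p3 OR NOT p3) AND NOT p3) OR NOT p2   (De Morgan)
≡ ((NOT p3 OR NOT p3) AND NOT p3) OR NOT p2   (double negation)
≡ (NOT p3 OR NOT p3 OR NOT p2) AND (NOT p3 OR NOT p2)   (distribute OR over AND)
≡ NOT p3 OR NOT p2   (simplify)

NOT p3 OR NOT p2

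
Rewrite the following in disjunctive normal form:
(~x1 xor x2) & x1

(~x1 xor x2) & x1
≡ ((~x1 & ~x2) | (~~x1 & x2)) & x1   — expand xor
≡ ((~x1 & ~x2) | (x1 & x2)) & x1   — double negation
≡ (~x1 & ~x2 & x1) | (x1 & x2 & x1)   — distribute & over |
≡ x1 & x2   — simplify

x1 & x2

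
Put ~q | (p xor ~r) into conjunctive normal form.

~q | (p xor ~r)
≡ ~q | ((p | ~r) & ~(p & ~r))   [expand xor]
≡ ~q | ((p | ~r) & (~p | ~~r))   [De Morgan]
≡ ~q | ((p | ~r) & (~p | r))   [double negation]
≡ (~q | p | ~r) & (~q | ~p | r)   [distribute | over &]

(~q | p | ~r) & (~q | ~p | r)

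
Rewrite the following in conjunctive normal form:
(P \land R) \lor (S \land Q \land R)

(P \lor S) \land (P \lor Q) \land R

(P \land R) \lor (S \land Q \land R)
≡ (P \lor S) \land (P \lor Q) \land (P \lor R) \land (R \lor S) \land (R \lor Q) \land (R \lor R)
≡ (P \lor S) \land (P \lor Q) \land R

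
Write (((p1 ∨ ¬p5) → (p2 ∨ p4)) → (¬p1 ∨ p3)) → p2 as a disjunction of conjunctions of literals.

(p4 ∧ p1 ∧ ¬p3) ∨ p2

(((p1 ∨ ¬p5) → (p2 ∨ p4)) → (¬p1 ∨ p3)) → p2
≡ ¬(((p1 ∨ ¬p5) → (p2 ∨ p4)) → (¬p1 ∨ p3)) ∨ p2   (eliminate →)
≡ ¬(¬((p1 ∨ ¬p5) → (p2 ∨ p4)) ∨ ¬p1 ∨ p3) ∨ p2   (eliminate →)
≡ ¬(¬(¬(p1 ∨ ¬p5) ∨ p2 ∨ p4) ∨ ¬p1 ∨ p3) ∨ p2   (eliminate →)
≡ (¬¬(¬(p1 ∨ ¬p5) ∨ p2 ∨ p4) ∧ ¬¬p1 ∧ ¬p3) ∨ p2   (De Morgan)
≡ ((¬(p1 ∨ ¬p5) ∨ p2 ∨ p4) ∧ ¬¬p1 ∧ ¬p3) ∨ p2   (double negation)
≡ (((¬p1 ∧ ¬¬p5) ∨ p2 ∨ p4) ∧ ¬¬p1 ∧ ¬p3) ∨ p2   (De Morgan)
≡ (((¬p1 ∧ p5) ∨ p2 ∨ p4) ∧ ¬¬p1 ∧ ¬p3) ∨ p2   (double negation)
≡ (((¬p1 ∧ p5) ∨ p2 ∨ p4) ∧ p1 ∧ ¬p3) ∨ p2   (double negation)
≡ (¬p1 ∧ p5 ∧ p1 ∧ ¬p3) ∨ (p2 ∧ p1 ∧ ¬p3) ∨ (p4 ∧ p1 ∧ ¬p3) ∨ p2   (distribute ∧ over ∨)
≡ (p4 ∧ p1 ∧ ¬p3) ∨ p2   (simplify)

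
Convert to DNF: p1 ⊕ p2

p1 ⊕ p2
= (p1 ∧ ¬p2) ∨ (¬p1 ∧ p2)   [expand ⊕]

(p1 ∧ ¬p2) ∨ (¬p1 ∧ p2)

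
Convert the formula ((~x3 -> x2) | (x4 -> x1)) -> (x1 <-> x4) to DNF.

(~x3 & ~x2 & x4 & ~x1) | (~x1 & ~x4) | (x4 & x1)

((~x3 -> x2) | (x4 -> x1)) -> (x1 <-> x4)
⇔ ~((~x3 -> x2) | (x4 -> x1)) | (x1 <-> x4)   [eliminate ->]
⇔ ~(~~x3 | x2 | (x4 -> x1)) | (x1 <-> x4)   [eliminate ->]
⇔ ~(~~x3 | x2 | ~x4 | x1) | (x1 <-> x4)   [eliminate ->]
⇔ ~(~~x3 | x2 | ~x4 | x1) | ((x1 -> x4) & (x4 -> x1))   [eliminate <->]
⇔ ~(~~x3 | x2 | ~x4 | x1) | ((~x1 | x4) & (x4 -> x1))   [eliminate ->]
⇔ ~(~~x3 | x2 | ~x4 | x1) | ((~x1 | x4) & (~x4 | x1))   [eliminate ->]
⇔ (~~~x3 & ~x2 & ~~x4 & ~x1) | ((~x1 | x4) & (~x4 | x1))   [De Morgan]
⇔ (~x3 & ~x2 & ~~x4 & ~x1) | ((~x1 | x4) & (~x4 | x1))   [double negation]
⇔ (~x3 & ~x2 & x4 & ~x1) | ((~x1 | x4) & (~x4 | x1))   [double negation]
⇔ (~x3 & ~x2 & x4 & ~x1) | (~x1 & ~x4) | (~x1 & x1) | (x4 & ~x4) | (x4 & x1)   [distribute & over |]
⇔ (~x3 & ~x2 & x4 & ~x1) | (~x1 & ~x4) | (x4 & x1)   [simplify]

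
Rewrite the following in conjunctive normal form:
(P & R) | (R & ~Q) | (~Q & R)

(P | ~Q) & R

(P & R) | (R & ~Q) | (~Q & R)
⇔ (P | R | ~Q) & (P | R | R) & (P | ~Q | ~Q) & (P | ~Q | R) & (R | R | ~Q) & (R | R | R) & (R | ~Q | ~Q) & (R | ~Q | R)   — distribute | over &
⇔ (P | ~Q) & R   — simplify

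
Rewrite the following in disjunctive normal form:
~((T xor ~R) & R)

~((T xor ~R) & R)
≡ ~(((T & ~~R) | (~T & ~R)) & R)
≡ ~((T & ~~R) | (~T & ~R)) | ~R
≡ (~(T & ~~R) & ~(~T & ~R)) | ~R
≡ ((~T | ~~~R) & ~(~T & ~R)) | ~R
≡ ((~T | ~R) & ~(~T & ~R)) | ~R
≡ ((~T | ~R) & (~~T | ~~R)) | ~R
≡ ((~T | ~R) & (T | ~~R)) | ~R
≡ ((~T | ~R) & (T | R)) | ~R
≡ (~T & T) | (~T & R) | (~R & T) | (~R & R) | ~R
≡ (~T & R) | ~R

(~T & R) | ~R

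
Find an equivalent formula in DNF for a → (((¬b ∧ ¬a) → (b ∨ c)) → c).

¬a ∨ c

a → (((¬b ∧ ¬a) → (b ∨ c)) → c)
≡ ¬a ∨ (((¬b ∧ ¬a) → (b ∨ c)) → c)   [eliminate →]
≡ ¬a ∨ ¬((¬b ∧ ¬a) → (b ∨ c)) ∨ c   [eliminate →]
≡ ¬a ∨ ¬(¬(¬b ∧ ¬a) ∨ b ∨ c) ∨ c   [eliminate →]
≡ ¬a ∨ (¬¬(¬b ∧ ¬a) ∧ ¬b ∧ ¬c) ∨ c   [De Morgan]
≡ ¬a ∨ (¬b ∧ ¬a ∧ ¬b ∧ ¬c) ∨ c   [double negation]
≡ ¬a ∨ c   [simplify]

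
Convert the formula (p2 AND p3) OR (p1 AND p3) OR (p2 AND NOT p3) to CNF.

(p2 OR p1) AND (p2 OR p3)

(p2 AND p3) OR (p1 AND p3) OR (p2 AND NOT p3)
⇔ (p2 OR p1 OR p2) AND (p2 OR p1 OR NOT p3) AND (p2 OR p3 OR p2) AND (p2 OR p3 OR NOT p3) AND (p3 OR p1 OR p2) AND (p3 OR p1 OR NOT p3) AND (p3 OR p3 OR p2) AND (p3 OR p3 OR NOT p3)   [distribute OR over AND]
⇔ (p2 OR p1) AND (p2 OR p3)   [simplify]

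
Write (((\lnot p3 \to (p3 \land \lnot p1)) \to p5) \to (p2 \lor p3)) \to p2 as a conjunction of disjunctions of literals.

\lnot p3 \lor p2

(((\lnot p3 \to (p3 \land \lnot p1)) \to p5) \to (p2 \lor p3)) \to p2
≡ \lnot (((\lnot p3 \to (p3 \land \lnot p1)) \to p5) \to (p2 \lor p3)) \lor p2   — eliminate \to
≡ \lnot (\lnot ((\lnot p3 \to (p3 \land \lnot p1)) \to p5) \lor p2 \lor p3) \lor p2   — eliminate \to
≡ \lnot (\lnot (\lnot (\lnot p3 \to (p3 \land \lnot p1)) \lor p5) \lor p2 \lor p3) \lor p2   — eliminate \to
≡ \lnot (\lnot (\lnot (\lnot \lnot p3 \lor (p3 \land \lnot p1)) \lor p5) \lor p2 \lor p3) \lor p2   — eliminate \to
≡ (\lnot \lnot (\lnot (\lnot \lnot p3 \lor (p3 \land \lnot p1)) \lor p5) \land \lnot p2 \land \lnot p3) \lor p2   — De Morgan
≡ ((\lnot (\lnot \lnot p3 \lor (p3 \land \lnot p1)) \lor p5) \land \lnot p2 \land \lnot p3) \lor p2   — double negation
≡ (((\lnot \lnot \lnot p3 \land \lnot (p3 \land \lnot p1)) \lor p5) \land \lnot p2 \land \lnot p3) \lor p2   — De Morgan
≡ (((\lnot p3 \land \lnot (p3 \land \lnot p1)) \lor p5) \land \lnot p2 \land \lnot p3) \lor p2   — double negation
≡ (((\lnot p3 \land (\lnot p3 \lor \lnot \lnot p1)) \lor p5) \land \lnot p2 \land \lnot p3) \lor p2   — De Morgan
≡ (((\lnot p3 \land (\lnot p3 \lor p1)) \lor p5) \land \lnot p2 \land \lnot p3) \lor p2   — double negation
≡ (\lnot p3 \lor p5 \lor p2) \land (\lnot p3 \lor p1 \lor p5 \lor p2) \land (\lnot p2 \lor p2) \land (\lnot p3 \lor p2)   — distribute \lor over \land
≡ \lnot p3 \lor p2   — simplify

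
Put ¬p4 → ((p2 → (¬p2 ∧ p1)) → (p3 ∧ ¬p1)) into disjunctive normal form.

p4 ∨ p2 ∨ (p3 ∧ ¬p1)

¬p4 → ((p2 → (¬p2 ∧ p1)) → (p3 ∧ ¬p1))
⇔ ¬¬p4 ∨ ((p2 → (¬p2 ∧ p1)) → (p3 ∧ ¬p1))
⇔ ¬¬p4 ∨ ¬(p2 → (¬p2 ∧ p1)) ∨ (p3 ∧ ¬p1)
⇔ ¬¬p4 ∨ ¬(¬p2 ∨ (¬p2 ∧ p1)) ∨ (p3 ∧ ¬p1)
⇔ p4 ∨ ¬(¬p2 ∨ (¬p2 ∧ p1)) ∨ (p3 ∧ ¬p1)
⇔ p4 ∨ (¬¬p2 ∧ ¬(¬p2 ∧ p1)) ∨ (p3 ∧ ¬p1)
⇔ p4 ∨ (p2 ∧ ¬(¬p2 ∧ p1)) ∨ (p3 ∧ ¬p1)
⇔ p4 ∨ (p2 ∧ (¬¬p2 ∨ ¬p1)) ∨ (p3 ∧ ¬p1)
⇔ p4 ∨ (p2 ∧ (p2 ∨ ¬p1)) ∨ (p3 ∧ ¬p1)
⇔ p4 ∨ (p2 ∧ p2) ∨ (p2 ∧ ¬p1) ∨ (p3 ∧ ¬p1)
⇔ p4 ∨ p2 ∨ (p3 ∧ ¬p1)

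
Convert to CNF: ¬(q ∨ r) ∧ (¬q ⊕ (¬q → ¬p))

¬q ∧ ¬r ∧ (q ∨ p)

¬(q ∨ r) ∧ (¬q ⊕ (¬q → ¬p))
≡ ¬(q ∨ r) ∧ (¬q ∨ (¬q → ¬p)) ∧ ¬(¬q ∧ (¬q → ¬p))   [expand ⊕]
≡ ¬(q ∨ r) ∧ (¬q ∨ ¬¬q ∨ ¬p) ∧ ¬(¬q ∧ (¬q → ¬p))   [eliminate →]
≡ ¬(q ∨ r) ∧ (¬q ∨ ¬¬q ∨ ¬p) ∧ ¬(¬q ∧ (¬¬q ∨ ¬p))   [eliminate →]
≡ ¬q ∧ ¬r ∧ (¬q ∨ ¬¬q ∨ ¬p) ∧ ¬(¬q ∧ (¬¬q ∨ ¬p))   [De Morgan]
≡ ¬q ∧ ¬r ∧ (¬q ∨ q ∨ ¬p) ∧ ¬(¬q ∧ (¬¬q ∨ ¬p))   [double negation]
≡ ¬q ∧ ¬r ∧ (¬q ∨ q ∨ ¬p) ∧ (¬¬q ∨ ¬(¬¬q ∨ ¬p))   [De Morgan]
≡ ¬q ∧ ¬r ∧ (¬q ∨ q ∨ ¬p) ∧ (q ∨ ¬(¬¬q ∨ ¬p))   [double negation]
≡ ¬q ∧ ¬r ∧ (¬q ∨ q ∨ ¬p) ∧ (q ∨ (¬¬¬q ∧ ¬¬p))   [De Morgan]
≡ ¬q ∧ ¬r ∧ (¬q ∨ q ∨ ¬p) ∧ (q ∨ (¬q ∧ ¬¬p))   [double negation]
≡ ¬q ∧ ¬r ∧ (¬q ∨ q ∨ ¬p) ∧ (q ∨ (¬q ∧ p))   [double negation]
≡ ¬q ∧ ¬r ∧ (¬q ∨ q ∨ ¬p) ∧ (q ∨ ¬q) ∧ (q ∨ p)   [distribute ∨ over ∧]
≡ ¬q ∧ ¬r ∧ (q ∨ p)   [simplify]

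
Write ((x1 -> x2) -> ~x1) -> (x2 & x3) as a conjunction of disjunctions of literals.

(~x1 | x2) & (x1 | x2) & (x1 | x3)

((x1 -> x2) -> ~x1) -> (x2 & x3)
⇔ ~((x1 -> x2) -> ~x1) | (x2 & x3)   [eliminate ->]
⇔ ~(~(x1 -> x2) | ~x1) | (x2 & x3)   [eliminate ->]
⇔ ~(~(~x1 | x2) | ~x1) | (x2 & x3)   [eliminate ->]
⇔ (~~(~x1 | x2) & ~~x1) | (x2 & x3)   [De Morgan]
⇔ ((~x1 | x2) & ~~x1) | (x2 & x3)   [double negation]
⇔ ((~x1 | x2) & x1) | (x2 & x3)   [double negation]
⇔ (~x1 | x2 | x2) & (~x1 | x2 | x3) & (x1 | x2) & (x1 | x3)   [distribute | over &]
⇔ (~x1 | x2) & (x1 | x2) & (x1 | x3)   [simplify]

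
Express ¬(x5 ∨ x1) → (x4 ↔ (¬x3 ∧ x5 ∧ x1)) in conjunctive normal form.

x5 ∨ x1 ∨ ¬x4

¬(x5 ∨ x1) → (x4 ↔ (¬x3 ∧ x5 ∧ x1))
≡ ¬¬(x5 ∨ x1) ∨ (x4 ↔ (¬x3 ∧ x5 ∧ x1))   [eliminate →]
≡ ¬¬(x5 ∨ x1) ∨ ((x4 → (¬x3 ∧ x5 ∧ x1)) ∧ ((¬x3 ∧ x5 ∧ x1) → x4))   [eliminate ↔]
≡ ¬¬(x5 ∨ x1) ∨ ((¬x4 ∨ (¬x3 ∧ x5 ∧ x1)) ∧ ((¬x3 ∧ x5 ∧ x1) → x4))   [eliminate →]
≡ ¬¬(x5 ∨ x1) ∨ ((¬x4 ∨ (¬x3 ∧ x5 ∧ x1)) ∧ (¬(¬x3 ∧ x5 ∧ x1) ∨ x4))   [eliminate →]
≡ x5 ∨ x1 ∨ ((¬x4 ∨ (¬x3 ∧ x5 ∧ x1)) ∧ (¬(¬x3 ∧ x5 ∧ x1) ∨ x4))   [double negation]
≡ x5 ∨ x1 ∨ ((¬x4 ∨ (¬x3 ∧ x5 ∧ x1)) ∧ (¬¬x3 ∨ ¬x5 ∨ ¬x1 ∨ x4))   [De Morgan]
≡ x5 ∨ x1 ∨ ((¬x4 ∨ (¬x3 ∧ x5 ∧ x1)) ∧ (x3 ∨ ¬x5 ∨ ¬x1 ∨ x4))   [double negation]
≡ (x5 ∨ x1 ∨ ¬x4 ∨ ¬x3) ∧ (x5 ∨ x1 ∨ ¬x4 ∨ x5) ∧ (x5 ∨ x1 ∨ ¬x4 ∨ x1) ∧ (x5 ∨ x1 ∨ x3 ∨ ¬x5 ∨ ¬x1 ∨ x4)   [distribute ∨ over ∧]
≡ x5 ∨ x1 ∨ ¬x4   [simplify]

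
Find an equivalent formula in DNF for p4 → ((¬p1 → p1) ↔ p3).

¬p4 ∨ (¬p1 ∧ ¬p3) ∨ (p3 ∧ p1)

p4 → ((¬p1 → p1) ↔ p3)
≡ ¬p4 ∨ ((¬p1 → p1) ↔ p3)   [eliminate →]
≡ ¬p4 ∨ (((¬p1 → p1) → p3) ∧ (p3 → (¬p1 → p1)))   [eliminate ↔]
≡ ¬p4 ∨ ((¬(¬p1 → p1) ∨ p3) ∧ (p3 → (¬p1 → p1)))   [eliminate →]
≡ ¬p4 ∨ ((¬(¬¬p1 ∨ p1) ∨ p3) ∧ (p3 → (¬p1 → p1)))   [eliminate →]
≡ ¬p4 ∨ ((¬(¬¬p1 ∨ p1) ∨ p3) ∧ (¬p3 ∨ (¬p1 → p1)))   [eliminate →]
≡ ¬p4 ∨ ((¬(¬¬p1 ∨ p1) ∨ p3) ∧ (¬p3 ∨ ¬¬p1 ∨ p1))   [eliminate →]
≡ ¬p4 ∨ (((¬¬¬p1 ∧ ¬p1) ∨ p3) ∧ (¬p3 ∨ ¬¬p1 ∨ p1))   [De Morgan]
≡ ¬p4 ∨ (((¬p1 ∧ ¬p1) ∨ p3) ∧ (¬p3 ∨ ¬¬p1 ∨ p1))   [double negation]
≡ ¬p4 ∨ (((¬p1 ∧ ¬p1) ∨ p3) ∧ (¬p3 ∨ p1 ∨ p1))   [double negation]
≡ ¬p4 ∨ (¬p1 ∧ ¬p1 ∧ ¬p3) ∨ (¬p1 ∧ ¬p1 ∧ p1) ∨ (¬p1 ∧ ¬p1 ∧ p1) ∨ (p3 ∧ ¬p3) ∨ (p3 ∧ p1) ∨ (p3 ∧ p1)   [distribute ∧ over ∨]
≡ ¬p4 ∨ (¬p1 ∧ ¬p3) ∨ (p3 ∧ p1)   [simplify]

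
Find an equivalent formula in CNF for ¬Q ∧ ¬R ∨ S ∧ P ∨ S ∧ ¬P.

(¬Q ∨ S) ∧ (¬R ∨ S)

¬Q ∧ ¬R ∨ S ∧ P ∨ S ∧ ¬P
⇔ (¬Q ∨ S ∨ S) ∧ (¬Q ∨ S ∨ ¬P) ∧ (¬Q ∨ P ∨ S) ∧ (¬Q ∨ P ∨ ¬P) ∧ (¬R ∨ S ∨ S) ∧ (¬R ∨ S ∨ ¬P) ∧ (¬R ∨ P ∨ S) ∧ (¬R ∨ P ∨ ¬P)   [distribute ∨ over ∧]
⇔ (¬Q ∨ S) ∧ (¬R ∨ S)   [simplify]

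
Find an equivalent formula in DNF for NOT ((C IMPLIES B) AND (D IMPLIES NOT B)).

(C AND NOT B) OR (D AND B)

NOT ((C IMPLIES B) AND (D IMPLIES NOT B))
≡ NOT ((NOT C OR B) AND (D IMPLIES NOT B))
≡ NOT ((NOT C OR B) AND (NOT D OR NOT B))
≡ NOT (NOT C OR B) OR NOT (NOT D OR NOT B)
≡ (NOT NOT C AND NOT B) OR NOT (NOT D OR NOT B)
≡ (C AND NOT B) OR NOT (NOT D OR NOT B)
≡ (C AND NOT B) OR (NOT NOT D AND NOT NOT B)
≡ (C AND NOT B) OR (D AND NOT NOT B)
≡ (C AND NOT B) OR (D AND B)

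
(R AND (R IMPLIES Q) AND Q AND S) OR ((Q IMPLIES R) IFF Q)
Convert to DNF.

(R AND (R IMPLIES Q) AND Q AND S) OR ((Q IMPLIES R) IFF Q)
⇔ (R AND (NOT R OR Q) AND Q AND S) OR ((Q IMPLIES R) IFF Q)   [eliminate IMPLIES]
⇔ (R AND (NOT R OR Q) AND Q AND S) OR (((Q IMPLIES R) IMPLIES Q) AND (Q IMPLIES (Q IMPLIES R)))   [eliminate IFF]
⇔ (R AND (NOT R OR Q) AND Q AND S) OR ((NOT (Q IMPLIES R) OR Q) AND (Q IMPLIES (Q IMPLIES R)))   [eliminate IMPLIES]
⇔ (R AND (NOT R OR Q) AND Q AND S) OR ((NOT (NOT Q OR R) OR Q) AND (Q IMPLIES (Q IMPLIES R)))   [eliminate IMPLIES]
⇔ (R AND (NOT R OR Q) AND Q AND S) OR ((NOT (NOT Q OR R) OR Q) AND (NOT Q OR (Q IMPLIES R)))   [eliminate IMPLIES]
⇔ (R AND (NOT R OR Q) AND Q AND S) OR ((NOT (NOT Q OR R) OR Q) AND (NOT Q OR NOT Q OR R))   [eliminate IMPLIES]
⇔ (R AND (NOT R OR Q) AND Q AND S) OR (((NOT NOT Q AND NOT R) OR Q) AND (NOT Q OR NOT Q OR R))   [De Morgan]
⇔ (R AND (NOT R OR Q) AND Q AND S) OR (((Q AND NOT R) OR Q) AND (NOT Q OR NOT Q OR R))   [double negation]
⇔ (R AND NOT R AND Q AND S) OR (R AND Q AND Q AND S) OR (Q AND NOT R AND NOT Q) OR (Q AND NOT R AND NOT Q) OR (Q AND NOT R AND R) OR (Q AND NOT Q) OR (Q AND NOT Q) OR (Q AND R)   [distribute AND over OR]
⇔ Q AND R   [simplify]

Q AND R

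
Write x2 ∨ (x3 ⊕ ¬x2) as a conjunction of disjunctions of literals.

x2 ∨ ¬x3

x2 ∨ (x3 ⊕ ¬x2)
⇔ x2 ∨ ((x3 ∨ ¬x2) ∧ ¬(x3 ∧ ¬x2))   [expand ⊕]
⇔ x2 ∨ ((x3 ∨ ¬x2) ∧ (¬x3 ∨ ¬¬x2))   [De Morgan]
⇔ x2 ∨ ((x3 ∨ ¬x2) ∧ (¬x3 ∨ x2))   [double negation]
⇔ (x2 ∨ x3 ∨ ¬x2) ∧ (x2 ∨ ¬x3 ∨ x2)   [distribute ∨ over ∧]
⇔ x2 ∨ ¬x3   [simplify]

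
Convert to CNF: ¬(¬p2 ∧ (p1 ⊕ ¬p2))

¬(¬p2 ∧ (p1 ⊕ ¬p2))
≡ ¬(¬p2 ∧ (p1 ∨ ¬p2) ∧ ¬(p1 ∧ ¬p2))   [expand ⊕]
≡ ¬¬p2 ∨ ¬(p1 ∨ ¬p2) ∨ ¬¬(p1 ∧ ¬p2)   [De Morgan]
≡ p2 ∨ ¬(p1 ∨ ¬p2) ∨ ¬¬(p1 ∧ ¬p2)   [double negation]
≡ p2 ∨ (¬p1 ∧ ¬¬p2) ∨ ¬¬(p1 ∧ ¬p2)   [De Morgan]
≡ p2 ∨ (¬p1 ∧ p2) ∨ ¬¬(p1 ∧ ¬p2)   [double negation]
≡ p2 ∨ (¬p1 ∧ p2) ∨ (p1 ∧ ¬p2)   [double negation]
≡ (p2 ∨ ¬p1 ∨ p1) ∧ (p2 ∨ ¬p1 ∨ ¬p2) ∧ (p2 ∨ p2 ∨ p1) ∧ (p2 ∨ p2 ∨ ¬p2)   [distribute ∨ over ∧]
≡ p2 ∨ p1   [simplify]

p2 ∨ p1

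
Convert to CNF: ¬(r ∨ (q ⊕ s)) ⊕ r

¬(r ∨ (q ⊕ s)) ⊕ r
≡ (¬(r ∨ (q ⊕ s)) ∨ r) ∧ ¬(¬(r ∨ (q ⊕ s)) ∧ r)   [expand ⊕]
≡ (¬(r ∨ ((q ∨ s) ∧ ¬(q ∧ s))) ∨ r) ∧ ¬(¬(r ∨ (q ⊕ s)) ∧ r)   [expand ⊕]
≡ (¬(r ∨ ((q ∨ s) ∧ ¬(q ∧ s))) ∨ r) ∧ ¬(¬(r ∨ ((q ∨ s) ∧ ¬(q ∧ s))) ∧ r)   [expand ⊕]
≡ ((¬r ∧ ¬((q ∨ s) ∧ ¬(q ∧ s))) ∨ r) ∧ ¬(¬(r ∨ ((q ∨ s) ∧ ¬(q ∧ s))) ∧ r)   [De Morgan]
≡ ((¬r ∧ (¬(q ∨ s) ∨ ¬¬(q ∧ s))) ∨ r) ∧ ¬(¬(r ∨ ((q ∨ s) ∧ ¬(q ∧ s))) ∧ r)   [De Morgan]
≡ ((¬r ∧ ((¬q ∧ ¬s) ∨ ¬¬(q ∧ s))) ∨ r) ∧ ¬(¬(r ∨ ((q ∨ s) ∧ ¬(q ∧ s))) ∧ r)   [De Morgan]
≡ ((¬r ∧ ((¬q ∧ ¬s) ∨ (q ∧ s))) ∨ r) ∧ ¬(¬(r ∨ ((q ∨ s) ∧ ¬(q ∧ s))) ∧ r)   [double negation]
≡ ((¬r ∧ ((¬q ∧ ¬s) ∨ (q ∧ s))) ∨ r) ∧ (¬¬(r ∨ ((q ∨ s) ∧ ¬(q ∧ s))) ∨ ¬r)   [De Morgan]
≡ ((¬r ∧ ((¬q ∧ ¬s) ∨ (q ∧ s))) ∨ r) ∧ (r ∨ ((q ∨ s) ∧ ¬(q ∧ s)) ∨ ¬r)   [double negation]
≡ ((¬r ∧ ((¬q ∧ ¬s) ∨ (q ∧ s))) ∨ r) ∧ (r ∨ ((q ∨ s) ∧ (¬q ∨ ¬s)) ∨ ¬r)   [De Morgan]
≡ (¬r ∨ r) ∧ (¬q ∨ q ∨ r) ∧ (¬q ∨ s ∨ r) ∧ (¬s ∨ q ∨ r) ∧ (¬s ∨ s ∨ r) ∧ (r ∨ q ∨ s ∨ ¬r) ∧ (r ∨ ¬q ∨ ¬s ∨ ¬r)   [distribute ∨ over ∧]
≡ (¬q ∨ s ∨ r) ∧ (¬s ∨ q ∨ r)   [simplify]

(¬q ∨ s ∨ r) ∧ (¬s ∨ q ∨ r)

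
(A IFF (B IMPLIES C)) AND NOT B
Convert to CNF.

(A IFF (B IMPLIES C)) AND NOT B
⇔ (A IMPLIES (B IMPLIES C)) AND ((B IMPLIES C) IMPLIES A) AND NOT B   [eliminate IFF]
⇔ (NOT A OR (B IMPLIES C)) AND ((B IMPLIES C) IMPLIES A) AND NOT B   [eliminate IMPLIES]
⇔ (NOT A OR NOT B OR C) AND ((B IMPLIES C) IMPLIES A) AND NOT B   [eliminate IMPLIES]
⇔ (NOT A OR NOT B OR C) AND (NOT (B IMPLIES C) OR A) AND NOT B   [eliminate IMPLIES]
⇔ (NOT A OR NOT B OR C) AND (NOT (NOT B OR C) OR A) AND NOT B   [eliminate IMPLIES]
⇔ (NOT A OR NOT B OR C) AND ((NOT NOT B AND NOT C) OR A) AND NOT B   [De Morgan]
⇔ (NOT A OR NOT B OR C) AND ((B AND NOT C) OR A) AND NOT B   [double negation]
⇔ (NOT A OR NOT B OR C) AND (B OR A) AND (NOT C OR A) AND NOT B   [distribute OR over AND]
⇔ (B OR A) AND (NOT C OR A) AND NOT B   [simplify]

(B OR A) AND (NOT C OR A) AND NOT B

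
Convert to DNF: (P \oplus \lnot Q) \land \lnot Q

(P \oplus \lnot Q) \land \lnot Q
≡ ((P \land \lnot \lnot Q) \lor (\lnot P \land \lnot Q)) \land \lnot Q   (expand \oplus)
≡ ((P \land Q) \lor (\lnot P \land \lnot Q)) \land \lnot Q   (double negation)
≡ (P \land Q \land \lnot Q) \lor (\lnot P \land \lnot Q \land \lnot Q)   (distribute \land over \lor)
≡ \lnot P \land \lnot Q   (simplify)

\lnot P \land \lnot Q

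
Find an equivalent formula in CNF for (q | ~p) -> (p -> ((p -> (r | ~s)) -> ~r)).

~q | ~p | ~r

(q | ~p) -> (p -> ((p -> (r | ~s)) -> ~r))
≡ ~(q | ~p) | (p -> ((p -> (r | ~s)) -> ~r))   [eliminate ->]
≡ ~(q | ~p) | ~p | ((p -> (r | ~s)) -> ~r)   [eliminate ->]
≡ ~(q | ~p) | ~p | ~(p -> (r | ~s)) | ~r   [eliminate ->]
≡ ~(q | ~p) | ~p | ~(~p | r | ~s) | ~r   [eliminate ->]
≡ (~q & ~~p) | ~p | ~(~p | r | ~s) | ~r   [De Morgan]
≡ (~q & p) | ~p | ~(~p | r | ~s) | ~r   [double negation]
≡ (~q & p) | ~p | (~~p & ~r & ~~s) | ~r   [De Morgan]
≡ (~q & p) | ~p | (p & ~r & ~~s) | ~r   [double negation]
≡ (~q & p) | ~p | (p & ~r & s) | ~r   [double negation]
≡ (~q | ~p | p | ~r) & (~q | ~p | ~r | ~r) & (~q | ~p | s | ~r) & (p | ~p | p | ~r) & (p | ~p | ~r | ~r) & (p | ~p | s | ~r)   [distribute | over &]
≡ ~q | ~p | ~r   [simplify]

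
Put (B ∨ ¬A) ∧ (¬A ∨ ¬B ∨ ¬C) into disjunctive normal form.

(B ∨ ¬A) ∧ (¬A ∨ ¬B ∨ ¬C)
≡ (B ∧ ¬A) ∨ (B ∧ ¬B) ∨ (B ∧ ¬C) ∨ (¬A ∧ ¬A) ∨ (¬A ∧ ¬B) ∨ (¬A ∧ ¬C)   — distribute ∧ over ∨
≡ (B ∧ ¬C) ∨ ¬A   — simplify

(B ∧ ¬C) ∨ ¬A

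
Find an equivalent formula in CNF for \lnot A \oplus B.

\lnot A \oplus B
≡ (\lnot A \lor B) \land \lnot (\lnot A \land B)
≡ (\lnot A \lor B) \land (\lnot \lnot A \lor \lnot B)
≡ (\lnot A \lor B) \land (A \lor \lnot B)

(\lnot A \lor B) \land (A \lor \lnot B)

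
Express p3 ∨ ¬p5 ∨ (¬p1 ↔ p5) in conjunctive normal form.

p3 ∨ ¬p5 ∨ (¬p1 ↔ p5)
⇔ p3 ∨ ¬p5 ∨ ((¬p1 → p5) ∧ (p5 → ¬p1))   [eliminate ↔]
⇔ p3 ∨ ¬p5 ∨ ((¬¬p1 ∨ p5) ∧ (p5 → ¬p1))   [eliminate →]
⇔ p3 ∨ ¬p5 ∨ ((¬¬p1 ∨ p5) ∧ (¬p5 ∨ ¬p1))   [eliminate →]
⇔ p3 ∨ ¬p5 ∨ ((p1 ∨ p5) ∧ (¬p5 ∨ ¬p1))   [double negation]
⇔ (p3 ∨ ¬p5 ∨ p1 ∨ p5) ∧ (p3 ∨ ¬p5 ∨ ¬p5 ∨ ¬p1)   [distribute ∨ over ∧]
⇔ p3 ∨ ¬p5 ∨ ¬p1   [simplify]

p3 ∨ ¬p5 ∨ ¬p1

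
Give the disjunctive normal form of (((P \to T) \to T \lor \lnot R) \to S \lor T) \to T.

(((P \to T) \to T \lor \lnot R) \to S \lor T) \to T
≡ \lnot (((P \to T) \to T \lor \lnot R) \to S \lor T) \lor T   — eliminate \to
≡ \lnot (\lnot ((P \to T) \to T \lor \lnot R) \lor S \lor T) \lor T   — eliminate \to
≡ \lnot (\lnot (\lnot (P \to T) \lor T \lor \lnot R) \lor S \lor T) \lor T   — eliminate \to
≡ \lnot (\lnot (\lnot (\lnot P \lor T) \lor T \lor \lnot R) \lor S \lor T) \lor T   — eliminate \to
≡ \lnot \lnot (\lnot (\lnot P \lor T) \lor T \lor \lnot R) \land \lnot S \land \lnot T \lor T   — De Morgan
≡ (\lnot (\lnot P \lor T) \lor T \lor \lnot R) \land \lnot S \land \lnot T \lor T   — double negation
≡ (\lnot \lnot P \land \lnot T \lor T \lor \lnot R) \land \lnot S \land \lnot T \lor T   — De Morgan
≡ (P \land \lnot T \lor T \lor \lnot R) \land \lnot S \land \lnot T \lor T   — double negation
≡ P \land \lnot T \land \lnot S \land \lnot T \lor T \land \lnot S \land \lnot T \lor \lnot R \land \lnot S \land \lnot T \lor T   — distribute \land over \lor
≡ P \land \lnot T \land \lnot S \lor \lnot R \land \lnot S \land \lnot T \lor T   — simplify

P \land \lnot T \land \lnot S \lor \lnot R \land \lnot S \land \lnot T \lor T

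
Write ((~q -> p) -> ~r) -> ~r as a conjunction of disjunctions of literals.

((~q -> p) -> ~r) -> ~r
≡ ~((~q -> p) -> ~r) | ~r
≡ ~(~(~q -> p) | ~r) | ~r
≡ ~(~(~~q | p) | ~r) | ~r
≡ (~~(~~q | p) & ~~r) | ~r
≡ ((~~q | p) & ~~r) | ~r
≡ ((q | p) & ~~r) | ~r
≡ ((q | p) & r) | ~r
≡ (q | p | ~r) & (r | ~r)
≡ q | p | ~r

q | p | ~r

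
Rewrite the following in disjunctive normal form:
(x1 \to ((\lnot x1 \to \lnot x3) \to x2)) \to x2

(x1 \to ((\lnot x1 \to \lnot x3) \to x2)) \to x2
≡ \lnot (x1 \to ((\lnot x1 \to \lnot x3) \to x2)) \lor x2   (eliminate \to)
≡ \lnot (\lnot x1 \lor ((\lnot x1 \to \lnot x3) \to x2)) \lor x2   (eliminate \to)
≡ \lnot (\lnot x1 \lor \lnot (\lnot x1 \to \lnot x3) \lor x2) \lor x2   (eliminate \to)
≡ \lnot (\lnot x1 \lor \lnot (\lnot \lnot x1 \lor \lnot x3) \lor x2) \lor x2   (eliminate \to)
≡ (\lnot \lnot x1 \land \lnot \lnot (\lnot \lnot x1 \lor \lnot x3) \land \lnot x2) \lor x2   (De Morgan)
≡ (x1 \land \lnot \lnot (\lnot \lnot x1 \lor \lnot x3) \land \lnot x2) \lor x2   (double negation)
≡ (x1 \land (\lnot \lnot x1 \lor \lnot x3) \land \lnot x2) \lor x2   (double negation)
≡ (x1 \land (x1 \lor \lnot x3) \land \lnot x2) \lor x2   (double negation)
≡ (x1 \land x1 \land \lnot x2) \lor (x1 \land \lnot x3 \land \lnot x2) \lor x2   (distribute \land over \lor)
≡ (x1 \land \lnot x2) \lor x2   (simplify)

(x1 \land \lnot x2) \lor x2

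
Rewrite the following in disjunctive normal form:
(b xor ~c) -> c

(b xor ~c) -> c
⇔ ~(b xor ~c) | c   [eliminate ->]
⇔ ~((b & ~~c) | (~b & ~c)) | c   [expand xor]
⇔ (~(b & ~~c) & ~(~b & ~c)) | c   [De Morgan]
⇔ ((~b | ~~~c) & ~(~b & ~c)) | c   [De Morgan]
⇔ ((~b | ~c) & ~(~b & ~c)) | c   [double negation]
⇔ ((~b | ~c) & (~~b | ~~c)) | c   [De Morgan]
⇔ ((~b | ~c) & (b | ~~c)) | c   [double negation]
⇔ ((~b | ~c) & (b | c)) | c   [double negation]
⇔ (~b & b) | (~b & c) | (~c & b) | (~c & c) | c   [distribute & over |]
⇔ (~c & b) | c   [simplify]

(~c & b) | c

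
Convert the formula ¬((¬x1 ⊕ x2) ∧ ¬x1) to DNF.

(x2 ∧ ¬x1) ∨ x1

¬((¬x1 ⊕ x2) ∧ ¬x1)
= ¬(((¬x1 ∧ ¬x2) ∨ (¬¬x1 ∧ x2)) ∧ ¬x1)   [expand ⊕]
= ¬((¬x1 ∧ ¬x2) ∨ (¬¬x1 ∧ x2)) ∨ ¬¬x1   [De Morgan]
= (¬(¬x1 ∧ ¬x2) ∧ ¬(¬¬x1 ∧ x2)) ∨ ¬¬x1   [De Morgan]
= ((¬¬x1 ∨ ¬¬x2) ∧ ¬(¬¬x1 ∧ x2)) ∨ ¬¬x1   [De Morgan]
= ((x1 ∨ ¬¬x2) ∧ ¬(¬¬x1 ∧ x2)) ∨ ¬¬x1   [double negation]
= ((x1 ∨ x2) ∧ ¬(¬¬x1 ∧ x2)) ∨ ¬¬x1   [double negation]
= ((x1 ∨ x2) ∧ (¬¬¬x1 ∨ ¬x2)) ∨ ¬¬x1   [De Morgan]
= ((x1 ∨ x2) ∧ (¬x1 ∨ ¬x2)) ∨ ¬¬x1   [double negation]
= ((x1 ∨ x2) ∧ (¬x1 ∨ ¬x2)) ∨ x1   [double negation]
= (x1 ∧ ¬x1) ∨ (x1 ∧ ¬x2) ∨ (x2 ∧ ¬x1) ∨ (x2 ∧ ¬x2) ∨ x1   [distribute ∧ over ∨]
= (x2 ∧ ¬x1) ∨ x1   [simplify]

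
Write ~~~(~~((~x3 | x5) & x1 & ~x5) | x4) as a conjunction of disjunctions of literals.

(x3 | ~x1 | x5) & ~x4

~~~(~~((~x3 | x5) & x1 & ~x5) | x4)
≡ ~(~~((~x3 | x5) & x1 & ~x5) | x4)   [double negation]
≡ ~~~((~x3 | x5) & x1 & ~x5) & ~x4   [De Morgan]
≡ ~((~x3 | x5) & x1 & ~x5) & ~x4   [double negation]
≡ (~(~x3 | x5) | ~x1 | ~~x5) & ~x4   [De Morgan]
≡ ((~~x3 & ~x5) | ~x1 | ~~x5) & ~x4   [De Morgan]
≡ ((x3 & ~x5) | ~x1 | ~~x5) & ~x4   [double negation]
≡ ((x3 & ~x5) | ~x1 | x5) & ~x4   [double negation]
≡ (x3 | ~x1 | x5) & (~x5 | ~x1 | x5) & ~x4   [distribute | over &]
≡ (x3 | ~x1 | x5) & ~x4   [simplify]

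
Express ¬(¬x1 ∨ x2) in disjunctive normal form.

¬(¬x1 ∨ x2)
⇔ ¬¬x1 ∧ ¬x2   [De Morgan]
⇔ x1 ∧ ¬x2   [double negation]

x1 ∧ ¬x2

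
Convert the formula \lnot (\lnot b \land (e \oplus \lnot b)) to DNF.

b \lor (\lnot b \land e)

\lnot (\lnot b \land (e \oplus \lnot b))
= \lnot (\lnot b \land ((e \land \lnot \lnot b) \lor (\lnot e \land \lnot b)))   [expand \oplus]
= \lnot \lnot b \lor \lnot ((e \land \lnot \lnot b) \lor (\lnot e \land \lnot b))   [De Morgan]
= b \lor \lnot ((e \land \lnot \lnot b) \lor (\lnot e \land \lnot b))   [double negation]
= b \lor (\lnot (e \land \lnot \lnot b) \land \lnot (\lnot e \land \lnot b))   [De Morgan]
= b \lor ((\lnot e \lor \lnot \lnot \lnot b) \land \lnot (\lnot e \land \lnot b))   [De Morgan]
= b \lor ((\lnot e \lor \lnot b) \land \lnot (\lnot e \land \lnot b))   [double negation]
= b \lor ((\lnot e \lor \lnot b) \land (\lnot \lnot e \lor \lnot \lnot b))   [De Morgan]
= b \lor ((\lnot e \lor \lnot b) \land (e \lor \lnot \lnot b))   [double negation]
= b \lor ((\lnot e \lor \lnot b) \land (e \lor b))   [double negation]
= b \lor (\lnot e \land e) \lor (\lnot e \land b) \lor (\lnot b \land e) \lor (\lnot b \land b)   [distribute \land over \lor]
= b \lor (\lnot b \land e)   [simplify]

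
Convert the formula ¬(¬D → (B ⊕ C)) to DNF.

(¬D ∧ ¬B ∧ ¬C) ∨ (¬D ∧ C ∧ B)

¬(¬D → (B ⊕ C))
⇔ ¬(¬¬D ∨ (B ⊕ C))   (eliminate →)
⇔ ¬(¬¬D ∨ (B ∧ ¬C) ∨ (¬B ∧ C))   (expand ⊕)
⇔ ¬¬¬D ∧ ¬(B ∧ ¬C) ∧ ¬(¬B ∧ C)   (De Morgan)
⇔ ¬D ∧ ¬(B ∧ ¬C) ∧ ¬(¬B ∧ C)   (double negation)
⇔ ¬D ∧ (¬B ∨ ¬¬C) ∧ ¬(¬B ∧ C)   (De Morgan)
⇔ ¬D ∧ (¬B ∨ C) ∧ ¬(¬B ∧ C)   (double negation)
⇔ ¬D ∧ (¬B ∨ C) ∧ (¬¬B ∨ ¬C)   (De Morgan)
⇔ ¬D ∧ (¬B ∨ C) ∧ (B ∨ ¬C)   (double negation)
⇔ (¬D ∧ ¬B ∧ B) ∨ (¬D ∧ ¬B ∧ ¬C) ∨ (¬D ∧ C ∧ B) ∨ (¬D ∧ C ∧ ¬C)   (distribute ∧ over ∨)
⇔ (¬D ∧ ¬B ∧ ¬C) ∨ (¬D ∧ C ∧ B)   (simplify)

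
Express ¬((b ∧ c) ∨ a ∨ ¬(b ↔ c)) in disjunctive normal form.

¬b ∧ ¬a ∧ ¬c

¬((b ∧ c) ∨ a ∨ ¬(b ↔ c))
≡ ¬((b ∧ c) ∨ a ∨ ¬((b → c) ∧ (c → b)))   (eliminate ↔)
≡ ¬((b ∧ c) ∨ a ∨ ¬((¬b ∨ c) ∧ (c → b)))   (eliminate →)
≡ ¬((b ∧ c) ∨ a ∨ ¬((¬b ∨ c) ∧ (¬c ∨ b)))   (eliminate →)
≡ ¬(b ∧ c) ∧ ¬a ∧ ¬¬((¬b ∨ c) ∧ (¬c ∨ b))   (De Morgan)
≡ (¬b ∨ ¬c) ∧ ¬a ∧ ¬¬((¬b ∨ c) ∧ (¬c ∨ b))   (De Morgan)
≡ (¬b ∨ ¬c) ∧ ¬a ∧ (¬b ∨ c) ∧ (¬c ∨ b)   (double negation)
≡ (¬b ∧ ¬a ∧ ¬b ∧ ¬c) ∨ (¬b ∧ ¬a ∧ ¬b ∧ b) ∨ (¬b ∧ ¬a ∧ c ∧ ¬c) ∨ (¬b ∧ ¬a ∧ c ∧ b) ∨ (¬c ∧ ¬a ∧ ¬b ∧ ¬c) ∨ (¬c ∧ ¬a ∧ ¬b ∧ b) ∨ (¬c ∧ ¬a ∧ c ∧ ¬c) ∨ (¬c ∧ ¬a ∧ c ∧ b)   (distribute ∧ over ∨)
≡ ¬b ∧ ¬a ∧ ¬c   (simplify)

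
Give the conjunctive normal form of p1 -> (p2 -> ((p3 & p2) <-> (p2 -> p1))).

~p1 | ~p2 | p3

p1 -> (p2 -> ((p3 & p2) <-> (p2 -> p1)))
⇔ ~p1 | (p2 -> ((p3 & p2) <-> (p2 -> p1)))   (eliminate ->)
⇔ ~p1 | ~p2 | ((p3 & p2) <-> (p2 -> p1))   (eliminate ->)
⇔ ~p1 | ~p2 | (((p3 & p2) -> (p2 -> p1)) & ((p2 -> p1) -> (p3 & p2)))   (eliminate <->)
⇔ ~p1 | ~p2 | ((~(p3 & p2) | (p2 -> p1)) & ((p2 -> p1) -> (p3 & p2)))   (eliminate ->)
⇔ ~p1 | ~p2 | ((~(p3 & p2) | ~p2 | p1) & ((p2 -> p1) -> (p3 & p2)))   (eliminate ->)
⇔ ~p1 | ~p2 | ((~(p3 & p2) | ~p2 | p1) & (~(p2 -> p1) | (p3 & p2)))   (eliminate ->)
⇔ ~p1 | ~p2 | ((~(p3 & p2) | ~p2 | p1) & (~(~p2 | p1) | (p3 & p2)))   (eliminate ->)
⇔ ~p1 | ~p2 | ((~p3 | ~p2 | ~p2 | p1) & (~(~p2 | p1) | (p3 & p2)))   (De Morgan)
⇔ ~p1 | ~p2 | ((~p3 | ~p2 | ~p2 | p1) & ((~~p2 & ~p1) | (p3 & p2)))   (De Morgan)
⇔ ~p1 | ~p2 | ((~p3 | ~p2 | ~p2 | p1) & ((p2 & ~p1) | (p3 & p2)))   (double negation)
⇔ (~p1 | ~p2 | ~p3 | ~p2 | ~p2 | p1) & (~p1 | ~p2 | p2 | p3) & (~p1 | ~p2 | p2 | p2) & (~p1 | ~p2 | ~p1 | p3) & (~p1 | ~p2 | ~p1 | p2)   (distribute | over &)
⇔ ~p1 | ~p2 | p3   (simplify)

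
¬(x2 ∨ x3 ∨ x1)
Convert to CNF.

¬x2 ∧ ¬x3 ∧ ¬x1

¬(x2 ∨ x3 ∨ x1)
⇔ ¬x2 ∧ ¬x3 ∧ ¬x1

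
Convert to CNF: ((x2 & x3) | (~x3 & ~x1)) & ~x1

((x2 & x3) | (~x3 & ~x1)) & ~x1
≡ (x2 | ~x3) & (x2 | ~x1) & (x3 | ~x3) & (x3 | ~x1) & ~x1   (distribute | over &)
≡ (x2 | ~x3) & ~x1   (simplify)

(x2 | ~x3) & ~x1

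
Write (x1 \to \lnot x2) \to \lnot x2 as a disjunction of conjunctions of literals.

(x1 \to \lnot x2) \to \lnot x2
= \lnot (x1 \to \lnot x2) \lor \lnot x2   [eliminate \to]
= \lnot (\lnot x1 \lor \lnot x2) \lor \lnot x2   [eliminate \to]
= (\lnot \lnot x1 \land \lnot \lnot x2) \lor \lnot x2   [De Morgan]
= (x1 \land \lnot \lnot x2) \lor \lnot x2   [double negation]
= (x1 \land x2) \lor \lnot x2   [double negation]

(x1 \land x2) \lor \lnot x2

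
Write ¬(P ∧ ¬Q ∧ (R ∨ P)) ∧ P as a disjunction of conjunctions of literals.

Q ∧ P

¬(P ∧ ¬Q ∧ (R ∨ P)) ∧ P
⇔ (¬P ∨ ¬¬Q ∨ ¬(R ∨ P)) ∧ P   [De Morgan]
⇔ (¬P ∨ Q ∨ ¬(R ∨ P)) ∧ P   [double negation]
⇔ (¬P ∨ Q ∨ (¬R ∧ ¬P)) ∧ P   [De Morgan]
⇔ (¬P ∧ P) ∨ (Q ∧ P) ∨ (¬R ∧ ¬P ∧ P)   [distribute ∧ over ∨]
⇔ Q ∧ P   [simplify]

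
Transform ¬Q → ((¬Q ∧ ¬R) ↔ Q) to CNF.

Q ∨ R

¬Q → ((¬Q ∧ ¬R) ↔ Q)
= ¬¬Q ∨ ((¬Q ∧ ¬R) ↔ Q)   (eliminate →)
= ¬¬Q ∨ (((¬Q ∧ ¬R) → Q) ∧ (Q → (¬Q ∧ ¬R)))   (eliminate ↔)
= ¬¬Q ∨ ((¬(¬Q ∧ ¬R) ∨ Q) ∧ (Q → (¬Q ∧ ¬R)))   (eliminate →)
= ¬¬Q ∨ ((¬(¬Q ∧ ¬R) ∨ Q) ∧ (¬Q ∨ (¬Q ∧ ¬R)))   (eliminate →)
= Q ∨ ((¬(¬Q ∧ ¬R) ∨ Q) ∧ (¬Q ∨ (¬Q ∧ ¬R)))   (double negation)
= Q ∨ ((¬¬Q ∨ ¬¬R ∨ Q) ∧ (¬Q ∨ (¬Q ∧ ¬R)))   (De Morgan)
= Q ∨ ((Q ∨ ¬¬R ∨ Q) ∧ (¬Q ∨ (¬Q ∧ ¬R)))   (double negation)
= Q ∨ ((Q ∨ R ∨ Q) ∧ (¬Q ∨ (¬Q ∧ ¬R)))   (double negation)
= (Q ∨ Q ∨ R ∨ Q) ∧ (Q ∨ ¬Q ∨ ¬Q) ∧ (Q ∨ ¬Q ∨ ¬R)   (distribute ∨ over ∧)
= Q ∨ R   (simplify)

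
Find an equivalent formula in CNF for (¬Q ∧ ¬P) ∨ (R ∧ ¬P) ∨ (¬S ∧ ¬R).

(¬Q ∨ R ∨ ¬S) ∧ (¬P ∨ ¬S) ∧ (¬P ∨ ¬R)

(¬Q ∧ ¬P) ∨ (R ∧ ¬P) ∨ (¬S ∧ ¬R)
≡ (¬Q ∨ R ∨ ¬S) ∧ (¬Q ∨ R ∨ ¬R) ∧ (¬Q ∨ ¬P ∨ ¬S) ∧ (¬Q ∨ ¬P ∨ ¬R) ∧ (¬P ∨ R ∨ ¬S) ∧ (¬P ∨ R ∨ ¬R) ∧ (¬P ∨ ¬P ∨ ¬S) ∧ (¬P ∨ ¬P ∨ ¬R)   [distribute ∨ over ∧]
≡ (¬Q ∨ R ∨ ¬S) ∧ (¬P ∨ ¬S) ∧ (¬P ∨ ¬R)   [simplify]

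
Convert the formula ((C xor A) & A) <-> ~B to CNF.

((C xor A) & A) <-> ~B
= (((C xor A) & A) -> ~B) & (~B -> ((C xor A) & A))   (eliminate <->)
= (~((C xor A) & A) | ~B) & (~B -> ((C xor A) & A))   (eliminate ->)
= (~((C | A) & ~(C & A) & A) | ~B) & (~B -> ((C xor A) & A))   (expand xor)
= (~((C | A) & ~(C & A) & A) | ~B) & (~~B | ((C xor A) & A))   (eliminate ->)
= (~((C | A) & ~(C & A) & A) | ~B) & (~~B | ((C | A) & ~(C & A) & A))   (expand xor)
= (~(C | A) | ~~(C & A) | ~A | ~B) & (~~B | ((C | A) & ~(C & A) & A))   (De Morgan)
= ((~C & ~A) | ~~(C & A) | ~A | ~B) & (~~B | ((C | A) & ~(C & A) & A))   (De Morgan)
= ((~C & ~A) | (C & A) | ~A | ~B) & (~~B | ((C | A) & ~(C & A) & A))   (double negation)
= ((~C & ~A) | (C & A) | ~A | ~B) & (B | ((C | A) & ~(C & A) & A))   (double negation)
= ((~C & ~A) | (C & A) | ~A | ~B) & (B | ((C | A) & (~C | ~A) & A))   (De Morgan)
= (~C | C | ~A | ~B) & (~C | A | ~A | ~B) & (~A | C | ~A | ~B) & (~A | A | ~A | ~B) & (B | C | A) & (B | ~C | ~A) & (B | A)   (distribute | over &)
= (~A | C | ~B) & (B | ~C | ~A) & (B | A)   (simplify)

(~A | C | ~B) & (B | ~C | ~A) & (B | A)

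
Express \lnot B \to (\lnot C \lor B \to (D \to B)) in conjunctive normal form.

B \lor C \lor \lnot D

\lnot B \to (\lnot C \lor B \to (D \to B))
⇔ \lnot \lnot B \lor (\lnot C \lor B \to (D \to B))   [eliminate \to]
⇔ \lnot \lnot B \lor \lnot (\lnot C \lor B) \lor (D \to B)   [eliminate \to]
⇔ \lnot \lnot B \lor \lnot (\lnot C \lor B) \lor \lnot D \lor B   [eliminate \to]
⇔ B \lor \lnot (\lnot C \lor B) \lor \lnot D \lor B   [double negation]
⇔ B \lor \lnot \lnot C \land \lnot B \lor \lnot D \lor B   [De Morgan]
⇔ B \lor C \land \lnot B \lor \lnot D \lor B   [double negation]
⇔ (B \lor C \lor \lnot D \lor B) \land (B \lor \lnot B \lor \lnot D \lor B)   [distribute \lor over \land]
⇔ B \lor C \lor \lnot D   [simplify]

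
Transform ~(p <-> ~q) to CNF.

(p | ~q) & (q | ~p)

~(p <-> ~q)
≡ ~((p -> ~q) & (~q -> p))   (eliminate <->)
≡ ~((~p | ~q) & (~q -> p))   (eliminate ->)
≡ ~((~p | ~q) & (~~q | p))   (eliminate ->)
≡ ~(~p | ~q) | ~(~~q | p)   (De Morgan)
≡ (~~p & ~~q) | ~(~~q | p)   (De Morgan)
≡ (p & ~~q) | ~(~~q | p)   (double negation)
≡ (p & q) | ~(~~q | p)   (double negation)
≡ (p & q) | (~~~q & ~p)   (De Morgan)
≡ (p & q) | (~q & ~p)   (double negation)
≡ (p | ~q) & (p | ~p) & (q | ~q) & (q | ~p)   (distribute | over &)
≡ (p | ~q) & (q | ~p)   (simplify)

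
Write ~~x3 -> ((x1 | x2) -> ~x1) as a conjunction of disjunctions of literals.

~~x3 -> ((x1 | x2) -> ~x1)
≡ ~~~x3 | ((x1 | x2) -> ~x1)   [eliminate ->]
≡ ~~~x3 | ~(x1 | x2) | ~x1   [eliminate ->]
≡ ~x3 | ~(x1 | x2) | ~x1   [double negation]
≡ ~x3 | (~x1 & ~x2) | ~x1   [De Morgan]
≡ (~x3 | ~x1 | ~x1) & (~x3 | ~x2 | ~x1)   [distribute | over &]
≡ ~x3 | ~x1   [simplify]

~x3 | ~x1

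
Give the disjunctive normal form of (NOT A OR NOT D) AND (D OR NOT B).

(NOT A AND D) OR (NOT A AND NOT B) OR (NOT D AND NOT B)

(NOT A OR NOT D) AND (D OR NOT B)
= (NOT A AND D) OR (NOT A AND NOT B) OR (NOT D AND D) OR (NOT D AND NOT B)
= (NOT A AND D) OR (NOT A AND NOT B) OR (NOT D AND NOT B)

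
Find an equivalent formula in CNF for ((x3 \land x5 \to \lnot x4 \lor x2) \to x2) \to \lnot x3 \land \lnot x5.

((x3 \land x5 \to \lnot x4 \lor x2) \to x2) \to \lnot x3 \land \lnot x5
≡ \lnot ((x3 \land x5 \to \lnot x4 \lor x2) \to x2) \lor \lnot x3 \land \lnot x5   [eliminate \to]
≡ \lnot (\lnot (x3 \land x5 \to \lnot x4 \lor x2) \lor x2) \lor \lnot x3 \land \lnot x5   [eliminate \to]
≡ \lnot (\lnot (\lnot (x3 \land x5) \lor \lnot x4 \lor x2) \lor x2) \lor \lnot x3 \land \lnot x5   [eliminate \to]
≡ \lnot \lnot (\lnot (x3 \land x5) \lor \lnot x4 \lor x2) \land \lnot x2 \lor \lnot x3 \land \lnot x5   [De Morgan]
≡ (\lnot (x3 \land x5) \lor \lnot x4 \lor x2) \land \lnot x2 \lor \lnot x3 \land \lnot x5   [double negation]
≡ (\lnot x3 \lor \lnot x5 \lor \lnot x4 \lor x2) \land \lnot x2 \lor \lnot x3 \land \lnot x5   [De Morgan]
≡ (\lnot x3 \lor \lnot x5 \lor \lnot x4 \lor x2 \lor \lnot x3) \land (\lnot x3 \lor \lnot x5 \lor \lnot x4 \lor x2 \lor \lnot x5) \land (\lnot x2 \lor \lnot x3) \land (\lnot x2 \lor \lnot x5)   [distribute \lor over \land]
≡ (\lnot x3 \lor \lnot x5 \lor \lnot x4 \lor x2) \land (\lnot x2 \lor \lnot x3) \land (\lnot x2 \lor \lnot x5)   [simplify]

(\lnot x3 \lor \lnot x5 \lor \lnot x4 \lor x2) \land (\lnot x2 \lor \lnot x3) \land (\lnot x2 \lor \lnot x5)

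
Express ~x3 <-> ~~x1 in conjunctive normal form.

~x3 <-> ~~x1
= (~x3 -> ~~x1) & (~~x1 -> ~x3)   (eliminate <->)
= (~~x3 | ~~x1) & (~~x1 -> ~x3)   (eliminate ->)
= (~~x3 | ~~x1) & (~~~x1 | ~x3)   (eliminate ->)
= (x3 | ~~x1) & (~~~x1 | ~x3)   (double negation)
= (x3 | x1) & (~~~x1 | ~x3)   (double negation)
= (x3 | x1) & (~x1 | ~x3)   (double negation)

(x3 | x1) & (~x1 | ~x3)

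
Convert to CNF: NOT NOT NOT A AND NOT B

NOT A AND NOT B

NOT NOT NOT A AND NOT B
= NOT A AND NOT B   [double negation]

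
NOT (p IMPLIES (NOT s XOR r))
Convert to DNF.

NOT (p IMPLIES (NOT s XOR r))
= NOT (NOT p OR (NOT s XOR r))
= NOT (NOT p OR (NOT s AND NOT r) OR (NOT NOT s AND r))
= NOT NOT p AND NOT (NOT s AND NOT r) AND NOT (NOT NOT s AND r)
= p AND NOT (NOT s AND NOT r) AND NOT (NOT NOT s AND r)
= p AND (NOT NOT s OR NOT NOT r) AND NOT (NOT NOT s AND r)
= p AND (s OR NOT NOT r) AND NOT (NOT NOT s AND r)
= p AND (s OR r) AND NOT (NOT NOT s AND r)
= p AND (s OR r) AND (NOT NOT NOT s OR NOT r)
= p AND (s OR r) AND (NOT s OR NOT r)
= (p AND s AND NOT s) OR (p AND s AND NOT r) OR (p AND r AND NOT s) OR (p AND r AND NOT r)
= (p AND s AND NOT r) OR (p AND r AND NOT s)

(p AND s AND NOT r) OR (p AND r AND NOT s)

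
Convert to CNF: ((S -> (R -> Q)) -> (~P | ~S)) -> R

(P | R) & (S | R)

((S -> (R -> Q)) -> (~P | ~S)) -> R
⇔ ~((S -> (R -> Q)) -> (~P | ~S)) | R
⇔ ~(~(S -> (R -> Q)) | ~P | ~S) | R
⇔ ~(~(~S | (R -> Q)) | ~P | ~S) | R
⇔ ~(~(~S | ~R | Q) | ~P | ~S) | R
⇔ (~~(~S | ~R | Q) & ~~P & ~~S) | R
⇔ ((~S | ~R | Q) & ~~P & ~~S) | R
⇔ ((~S | ~R | Q) & P & ~~S) | R
⇔ ((~S | ~R | Q) & P & S) | R
⇔ (~S | ~R | Q | R) & (P | R) & (S | R)
⇔ (P | R) & (S | R)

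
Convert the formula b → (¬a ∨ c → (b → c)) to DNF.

¬b ∨ a ∧ ¬c ∨ c

b → (¬a ∨ c → (b → c))
≡ ¬b ∨ (¬a ∨ c → (b → c))   — eliminate →
≡ ¬b ∨ ¬(¬a ∨ c) ∨ (b → c)   — eliminate →
≡ ¬b ∨ ¬(¬a ∨ c) ∨ ¬b ∨ c   — eliminate →
≡ ¬b ∨ ¬¬a ∧ ¬c ∨ ¬b ∨ c   — De Morgan
≡ ¬b ∨ a ∧ ¬c ∨ ¬b ∨ c   — double negation
≡ ¬b ∨ a ∧ ¬c ∨ c   — simplify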